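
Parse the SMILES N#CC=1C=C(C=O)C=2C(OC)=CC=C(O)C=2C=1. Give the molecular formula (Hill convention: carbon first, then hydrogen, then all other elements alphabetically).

C13H9NO3

Walk through each heavy atom and fill implicit hydrogens from standard valence (C 4, N 3, O 2, S 2, halogen 1):
  atom 1: N, bond orders sum to 3 (valence 3) → 0 H
  atom 2: C, bond orders sum to 4 (valence 4) → 0 H
  atom 3: C, bond orders sum to 4 (valence 4) → 0 H
  atom 4: C, bond orders sum to 3 (valence 4) → 1 H
  atom 5: C, bond orders sum to 4 (valence 4) → 0 H
  atom 6: C, bond orders sum to 3 (valence 4) → 1 H
  atom 7: O, bond orders sum to 2 (valence 2) → 0 H
  atom 8: C, bond orders sum to 4 (valence 4) → 0 H
  atom 9: C, bond orders sum to 4 (valence 4) → 0 H
  atom 10: O, bond orders sum to 2 (valence 2) → 0 H
  atom 11: C, bond orders sum to 1 (valence 4) → 3 H
  atom 12: C, bond orders sum to 3 (valence 4) → 1 H
  atom 13: C, bond orders sum to 3 (valence 4) → 1 H
  atom 14: C, bond orders sum to 4 (valence 4) → 0 H
  atom 15: O, bond orders sum to 1 (valence 2) → 1 H
  atom 16: C, bond orders sum to 4 (valence 4) → 0 H
  atom 17: C, bond orders sum to 3 (valence 4) → 1 H
Totals → C:13, H:9, N:1, O:3.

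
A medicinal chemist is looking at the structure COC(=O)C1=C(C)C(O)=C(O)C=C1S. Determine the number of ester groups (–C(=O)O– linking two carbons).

1

The ester motif appears at heavy-atom position 3 in the SMILES.
Other groups present: 2 hydroxyl, 1 thiol.
Ester count: 1.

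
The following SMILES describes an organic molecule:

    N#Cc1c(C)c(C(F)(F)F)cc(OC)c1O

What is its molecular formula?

Walk through each heavy atom and fill implicit hydrogens from standard valence (C 4, N 3, O 2, S 2, halogen 1); for lowercase aromatic atoms, an aromatic c carries 1 H when it has two neighbours and 0 H with three, and aromatic n carries 0 H:
  atom 1: N, bond orders sum to 3 (valence 3) → 0 H
  atom 2: C, bond orders sum to 4 (valence 4) → 0 H
  atom 3: aromatic c, 3 neighbours → 0 H
  atom 4: aromatic c, 3 neighbours → 0 H
  atom 5: C, bond orders sum to 1 (valence 4) → 3 H
  atom 6: aromatic c, 3 neighbours → 0 H
  atom 7: C, bond orders sum to 4 (valence 4) → 0 H
  atom 8: F (halogen, monovalent) → 0 H
  atom 9: F (halogen, monovalent) → 0 H
  atom 10: F (halogen, monovalent) → 0 H
  atom 11: aromatic c, 2 neighbours → 1 H
  atom 12: aromatic c, 3 neighbours → 0 H
  atom 13: O, bond orders sum to 2 (valence 2) → 0 H
  atom 14: C, bond orders sum to 1 (valence 4) → 3 H
  atom 15: aromatic c, 3 neighbours → 0 H
  atom 16: O, bond orders sum to 1 (valence 2) → 1 H
Totals → C:10, H:8, F:3, N:1, O:2.
In Hill order: C10H8F3NO2.

C10H8F3NO2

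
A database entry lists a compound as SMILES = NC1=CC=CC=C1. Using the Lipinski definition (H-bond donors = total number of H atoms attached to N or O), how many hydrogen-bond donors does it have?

2

Donors: find every N or O and count the H atoms it carries.
  atom 1 (N): bond orders sum to 1 → 2 H
Lipinski HBD = 2.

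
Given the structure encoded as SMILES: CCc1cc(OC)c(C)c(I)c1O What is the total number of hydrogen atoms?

13

Walk through each heavy atom and fill implicit hydrogens from standard valence (C 4, N 3, O 2, S 2, halogen 1); for lowercase aromatic atoms, an aromatic c carries 1 H when it has two neighbours and 0 H with three, and aromatic n carries 0 H:
  atom 1: C, bond orders sum to 1 (valence 4) → 3 H
  atom 2: C, bond orders sum to 2 (valence 4) → 2 H
  atom 3: aromatic c, 3 neighbours → 0 H
  atom 4: aromatic c, 2 neighbours → 1 H
  atom 5: aromatic c, 3 neighbours → 0 H
  atom 6: O, bond orders sum to 2 (valence 2) → 0 H
  atom 7: C, bond orders sum to 1 (valence 4) → 3 H
  atom 8: aromatic c, 3 neighbours → 0 H
  atom 9: C, bond orders sum to 1 (valence 4) → 3 H
  atom 10: aromatic c, 3 neighbours → 0 H
  atom 11: I (halogen, monovalent) → 0 H
  atom 12: aromatic c, 3 neighbours → 0 H
  atom 13: O, bond orders sum to 1 (valence 2) → 1 H
Total hydrogens: 13.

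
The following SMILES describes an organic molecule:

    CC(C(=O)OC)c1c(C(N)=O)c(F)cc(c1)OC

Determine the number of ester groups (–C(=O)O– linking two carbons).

1

The ester motif appears at heavy-atom position 3 in the SMILES.
Other groups present: 1 amide, 1 ether.
Ester count: 1.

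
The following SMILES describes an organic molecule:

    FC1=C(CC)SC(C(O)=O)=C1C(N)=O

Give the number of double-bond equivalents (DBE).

Degree of unsaturation = (number of rings) + (number of π bonds).
Ring closures in the SMILES: 1.
π bonds: 4 double bonds (each 1 DoU) → 4 DoU from unsaturation.
Total DoU = 1 + 4 = 5.

5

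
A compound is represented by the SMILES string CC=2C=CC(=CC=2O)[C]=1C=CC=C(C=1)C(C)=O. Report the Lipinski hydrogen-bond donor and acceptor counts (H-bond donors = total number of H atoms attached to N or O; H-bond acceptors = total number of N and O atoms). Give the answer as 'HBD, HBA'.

1, 2

Donors: find every N or O and count the H atoms it carries.
  atom 8 (O): bond orders sum to 1 → 1 H
  atom 17 (O): bond orders sum to 2 → 0 H
Lipinski HBD = 1.
Acceptors: N atoms = 0, O atoms = 2 → HBA = 2.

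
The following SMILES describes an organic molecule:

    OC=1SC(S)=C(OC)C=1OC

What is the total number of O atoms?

3

Scan the SMILES for O atoms (remember two-letter symbols like Cl and Br are single atoms).
Oxygen count: 3.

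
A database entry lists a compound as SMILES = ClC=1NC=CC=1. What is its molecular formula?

C4H4ClN

Walk through each heavy atom and fill implicit hydrogens from standard valence (C 4, N 3, O 2, S 2, halogen 1):
  atom 1: Cl (halogen, monovalent) → 0 H
  atom 2: C, bond orders sum to 4 (valence 4) → 0 H
  atom 3: N, bond orders sum to 2 (valence 3) → 1 H
  atom 4: C, bond orders sum to 3 (valence 4) → 1 H
  atom 5: C, bond orders sum to 3 (valence 4) → 1 H
  atom 6: C, bond orders sum to 3 (valence 4) → 1 H
Totals → C:4, H:4, Cl:1, N:1.
In Hill order: C4H4ClN.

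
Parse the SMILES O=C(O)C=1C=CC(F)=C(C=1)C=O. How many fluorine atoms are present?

1

Scan the SMILES for F atoms (remember two-letter symbols like Cl and Br are single atoms).
Fluorine count: 1.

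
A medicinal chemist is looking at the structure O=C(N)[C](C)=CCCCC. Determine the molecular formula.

Walk through each heavy atom and fill implicit hydrogens from standard valence (C 4, N 3, O 2, S 2, halogen 1):
  atom 1: O, bond orders sum to 2 (valence 2) → 0 H
  atom 2: C, bond orders sum to 4 (valence 4) → 0 H
  atom 3: N, bond orders sum to 1 (valence 3) → 2 H
  atom 4: C with explicit H count 0
  atom 5: C, bond orders sum to 1 (valence 4) → 3 H
  atom 6: C, bond orders sum to 3 (valence 4) → 1 H
  atom 7: C, bond orders sum to 2 (valence 4) → 2 H
  atom 8: C, bond orders sum to 2 (valence 4) → 2 H
  atom 9: C, bond orders sum to 2 (valence 4) → 2 H
  atom 10: C, bond orders sum to 1 (valence 4) → 3 H
Totals → C:8, H:15, N:1, O:1.
In Hill order: C8H15NO.

C8H15NO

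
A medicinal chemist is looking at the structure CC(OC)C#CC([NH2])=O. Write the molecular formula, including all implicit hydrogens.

C6H9NO2

Walk through each heavy atom and fill implicit hydrogens from standard valence (C 4, N 3, O 2, S 2, halogen 1):
  atom 1: C, bond orders sum to 1 (valence 4) → 3 H
  atom 2: C, bond orders sum to 3 (valence 4) → 1 H
  atom 3: O, bond orders sum to 2 (valence 2) → 0 H
  atom 4: C, bond orders sum to 1 (valence 4) → 3 H
  atom 5: C, bond orders sum to 4 (valence 4) → 0 H
  atom 6: C, bond orders sum to 4 (valence 4) → 0 H
  atom 7: C, bond orders sum to 4 (valence 4) → 0 H
  atom 8: N with explicit H count 2
  atom 9: O, bond orders sum to 2 (valence 2) → 0 H
Totals → C:6, H:9, N:1, O:2.
In Hill order: C6H9NO2.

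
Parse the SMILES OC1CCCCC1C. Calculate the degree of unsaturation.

Degree of unsaturation = (number of rings) + (number of π bonds).
Ring closures in the SMILES: 1.
π bonds: none → 0 DoU from unsaturation.
Total DoU = 1 + 0 = 1.

1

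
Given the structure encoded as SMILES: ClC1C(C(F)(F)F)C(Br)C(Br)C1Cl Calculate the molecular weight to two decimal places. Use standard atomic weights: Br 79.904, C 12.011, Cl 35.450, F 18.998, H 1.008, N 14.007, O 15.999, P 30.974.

First, the molecular formula is C6H5Br2Cl2F3 (counting implicit H from valence).
  Br: 2 × 79.904 = 159.808
  C: 6 × 12.011 = 72.066
  Cl: 2 × 35.450 = 70.900
  F: 3 × 18.998 = 56.994
  H: 5 × 1.008 = 5.040
Sum: 2×79.904 + 6×12.011 + 2×35.450 + 3×18.998 + 5×1.008 = 364.808 → 364.81 g/mol.

364.81 g/mol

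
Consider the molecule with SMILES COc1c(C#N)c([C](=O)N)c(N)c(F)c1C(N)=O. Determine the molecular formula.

C10H9FN4O3

Walk through each heavy atom and fill implicit hydrogens from standard valence (C 4, N 3, O 2, S 2, halogen 1); for lowercase aromatic atoms, an aromatic c carries 1 H when it has two neighbours and 0 H with three, and aromatic n carries 0 H:
  atom 1: C, bond orders sum to 1 (valence 4) → 3 H
  atom 2: O, bond orders sum to 2 (valence 2) → 0 H
  atom 3: aromatic c, 3 neighbours → 0 H
  atom 4: aromatic c, 3 neighbours → 0 H
  atom 5: C, bond orders sum to 4 (valence 4) → 0 H
  atom 6: N, bond orders sum to 3 (valence 3) → 0 H
  atom 7: aromatic c, 3 neighbours → 0 H
  atom 8: C with explicit H count 0
  atom 9: O, bond orders sum to 2 (valence 2) → 0 H
  atom 10: N, bond orders sum to 1 (valence 3) → 2 H
  atom 11: aromatic c, 3 neighbours → 0 H
  atom 12: N, bond orders sum to 1 (valence 3) → 2 H
  atom 13: aromatic c, 3 neighbours → 0 H
  atom 14: F (halogen, monovalent) → 0 H
  atom 15: aromatic c, 3 neighbours → 0 H
  atom 16: C, bond orders sum to 4 (valence 4) → 0 H
  atom 17: N, bond orders sum to 1 (valence 3) → 2 H
  atom 18: O, bond orders sum to 2 (valence 2) → 0 H
Totals → C:10, H:9, F:1, N:4, O:3.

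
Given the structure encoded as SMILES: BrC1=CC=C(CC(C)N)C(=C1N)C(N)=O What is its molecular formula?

C10H14BrN3O

Walk through each heavy atom and fill implicit hydrogens from standard valence (C 4, N 3, O 2, S 2, halogen 1):
  atom 1: Br (halogen, monovalent) → 0 H
  atom 2: C, bond orders sum to 4 (valence 4) → 0 H
  atom 3: C, bond orders sum to 3 (valence 4) → 1 H
  atom 4: C, bond orders sum to 3 (valence 4) → 1 H
  atom 5: C, bond orders sum to 4 (valence 4) → 0 H
  atom 6: C, bond orders sum to 2 (valence 4) → 2 H
  atom 7: C, bond orders sum to 3 (valence 4) → 1 H
  atom 8: C, bond orders sum to 1 (valence 4) → 3 H
  atom 9: N, bond orders sum to 1 (valence 3) → 2 H
  atom 10: C, bond orders sum to 4 (valence 4) → 0 H
  atom 11: C, bond orders sum to 4 (valence 4) → 0 H
  atom 12: N, bond orders sum to 1 (valence 3) → 2 H
  atom 13: C, bond orders sum to 4 (valence 4) → 0 H
  atom 14: N, bond orders sum to 1 (valence 3) → 2 H
  atom 15: O, bond orders sum to 2 (valence 2) → 0 H
Totals → C:10, H:14, Br:1, N:3, O:1.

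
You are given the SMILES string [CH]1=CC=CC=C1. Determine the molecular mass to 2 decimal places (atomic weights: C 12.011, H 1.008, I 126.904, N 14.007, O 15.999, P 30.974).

78.11 g/mol

First, the molecular formula is C6H6 (counting implicit H from valence).
  C: 6 × 12.011 = 72.066
  H: 6 × 1.008 = 6.048
Sum: 6×12.011 + 6×1.008 = 78.114 → 78.11 g/mol.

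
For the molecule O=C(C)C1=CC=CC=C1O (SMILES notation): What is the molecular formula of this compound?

C8H8O2

Walk through each heavy atom and fill implicit hydrogens from standard valence (C 4, N 3, O 2, S 2, halogen 1):
  atom 1: O, bond orders sum to 2 (valence 2) → 0 H
  atom 2: C, bond orders sum to 4 (valence 4) → 0 H
  atom 3: C, bond orders sum to 1 (valence 4) → 3 H
  atom 4: C, bond orders sum to 4 (valence 4) → 0 H
  atom 5: C, bond orders sum to 3 (valence 4) → 1 H
  atom 6: C, bond orders sum to 3 (valence 4) → 1 H
  atom 7: C, bond orders sum to 3 (valence 4) → 1 H
  atom 8: C, bond orders sum to 3 (valence 4) → 1 H
  atom 9: C, bond orders sum to 4 (valence 4) → 0 H
  atom 10: O, bond orders sum to 1 (valence 2) → 1 H
Totals → C:8, H:8, O:2.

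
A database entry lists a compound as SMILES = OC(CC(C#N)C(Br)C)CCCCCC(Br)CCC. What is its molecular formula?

Walk through each heavy atom and fill implicit hydrogens from standard valence (C 4, N 3, O 2, S 2, halogen 1):
  atom 1: O, bond orders sum to 1 (valence 2) → 1 H
  atom 2: C, bond orders sum to 3 (valence 4) → 1 H
  atom 3: C, bond orders sum to 2 (valence 4) → 2 H
  atom 4: C, bond orders sum to 3 (valence 4) → 1 H
  atom 5: C, bond orders sum to 4 (valence 4) → 0 H
  atom 6: N, bond orders sum to 3 (valence 3) → 0 H
  atom 7: C, bond orders sum to 3 (valence 4) → 1 H
  atom 8: Br (halogen, monovalent) → 0 H
  atom 9: C, bond orders sum to 1 (valence 4) → 3 H
  atom 10: C, bond orders sum to 2 (valence 4) → 2 H
  atom 11: C, bond orders sum to 2 (valence 4) → 2 H
  atom 12: C, bond orders sum to 2 (valence 4) → 2 H
  atom 13: C, bond orders sum to 2 (valence 4) → 2 H
  atom 14: C, bond orders sum to 2 (valence 4) → 2 H
  atom 15: C, bond orders sum to 3 (valence 4) → 1 H
  atom 16: Br (halogen, monovalent) → 0 H
  atom 17: C, bond orders sum to 2 (valence 4) → 2 H
  atom 18: C, bond orders sum to 2 (valence 4) → 2 H
  atom 19: C, bond orders sum to 1 (valence 4) → 3 H
Totals → C:15, H:27, Br:2, N:1, O:1.
In Hill order: C15H27Br2NO.

C15H27Br2NO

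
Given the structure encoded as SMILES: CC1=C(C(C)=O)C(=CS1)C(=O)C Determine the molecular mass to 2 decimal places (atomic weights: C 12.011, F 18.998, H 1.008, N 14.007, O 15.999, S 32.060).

182.24 g/mol

First, the molecular formula is C9H10O2S (counting implicit H from valence).
  C: 9 × 12.011 = 108.099
  H: 10 × 1.008 = 10.080
  O: 2 × 15.999 = 31.998
  S: 1 × 32.060 = 32.060
Sum: 9×12.011 + 10×1.008 + 2×15.999 + 1×32.060 = 182.237 → 182.24 g/mol.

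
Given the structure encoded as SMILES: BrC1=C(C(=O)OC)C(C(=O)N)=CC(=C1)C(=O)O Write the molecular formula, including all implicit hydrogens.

Walk through each heavy atom and fill implicit hydrogens from standard valence (C 4, N 3, O 2, S 2, halogen 1):
  atom 1: Br (halogen, monovalent) → 0 H
  atom 2: C, bond orders sum to 4 (valence 4) → 0 H
  atom 3: C, bond orders sum to 4 (valence 4) → 0 H
  atom 4: C, bond orders sum to 4 (valence 4) → 0 H
  atom 5: O, bond orders sum to 2 (valence 2) → 0 H
  atom 6: O, bond orders sum to 2 (valence 2) → 0 H
  atom 7: C, bond orders sum to 1 (valence 4) → 3 H
  atom 8: C, bond orders sum to 4 (valence 4) → 0 H
  atom 9: C, bond orders sum to 4 (valence 4) → 0 H
  atom 10: O, bond orders sum to 2 (valence 2) → 0 H
  atom 11: N, bond orders sum to 1 (valence 3) → 2 H
  atom 12: C, bond orders sum to 3 (valence 4) → 1 H
  atom 13: C, bond orders sum to 4 (valence 4) → 0 H
  atom 14: C, bond orders sum to 3 (valence 4) → 1 H
  atom 15: C, bond orders sum to 4 (valence 4) → 0 H
  atom 16: O, bond orders sum to 2 (valence 2) → 0 H
  atom 17: O, bond orders sum to 1 (valence 2) → 1 H
Totals → C:10, H:8, Br:1, N:1, O:5.
In Hill order: C10H8BrNO5.

C10H8BrNO5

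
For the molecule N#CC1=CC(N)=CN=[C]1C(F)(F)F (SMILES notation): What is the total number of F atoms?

3

Scan the SMILES for F atoms (remember two-letter symbols like Cl and Br are single atoms).
Fluorine count: 3.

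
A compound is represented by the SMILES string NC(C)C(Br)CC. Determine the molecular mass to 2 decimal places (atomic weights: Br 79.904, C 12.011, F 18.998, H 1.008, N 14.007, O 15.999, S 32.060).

First, the molecular formula is C5H12BrN (counting implicit H from valence).
  Br: 1 × 79.904 = 79.904
  C: 5 × 12.011 = 60.055
  H: 12 × 1.008 = 12.096
  N: 1 × 14.007 = 14.007
Sum: 1×79.904 + 5×12.011 + 12×1.008 + 1×14.007 = 166.062 → 166.06 g/mol.

166.06 g/mol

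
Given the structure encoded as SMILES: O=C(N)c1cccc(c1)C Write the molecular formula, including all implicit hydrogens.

Walk through each heavy atom and fill implicit hydrogens from standard valence (C 4, N 3, O 2, S 2, halogen 1); for lowercase aromatic atoms, an aromatic c carries 1 H when it has two neighbours and 0 H with three, and aromatic n carries 0 H:
  atom 1: O, bond orders sum to 2 (valence 2) → 0 H
  atom 2: C, bond orders sum to 4 (valence 4) → 0 H
  atom 3: N, bond orders sum to 1 (valence 3) → 2 H
  atom 4: aromatic c, 3 neighbours → 0 H
  atom 5: aromatic c, 2 neighbours → 1 H
  atom 6: aromatic c, 2 neighbours → 1 H
  atom 7: aromatic c, 2 neighbours → 1 H
  atom 8: aromatic c, 3 neighbours → 0 H
  atom 9: aromatic c, 2 neighbours → 1 H
  atom 10: C, bond orders sum to 1 (valence 4) → 3 H
Totals → C:8, H:9, N:1, O:1.
In Hill order: C8H9NO.

C8H9NO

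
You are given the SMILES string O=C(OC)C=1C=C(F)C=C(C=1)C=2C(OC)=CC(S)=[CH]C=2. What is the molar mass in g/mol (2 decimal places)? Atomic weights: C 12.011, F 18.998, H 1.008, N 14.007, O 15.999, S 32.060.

292.32 g/mol

First, the molecular formula is C15H13FO3S (counting implicit H from valence).
  C: 15 × 12.011 = 180.165
  F: 1 × 18.998 = 18.998
  H: 13 × 1.008 = 13.104
  O: 3 × 15.999 = 47.997
  S: 1 × 32.060 = 32.060
Sum: 15×12.011 + 1×18.998 + 13×1.008 + 3×15.999 + 1×32.060 = 292.324 → 292.32 g/mol.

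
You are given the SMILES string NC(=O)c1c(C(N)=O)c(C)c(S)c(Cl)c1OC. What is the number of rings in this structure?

In SMILES, each pair of matching ring-closure digits denotes one ring-closing bond; the number of such bonds equals the number of independent rings.
Ring-closure bonds here: 1.

1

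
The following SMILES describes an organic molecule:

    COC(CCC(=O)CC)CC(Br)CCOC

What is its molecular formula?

Walk through each heavy atom and fill implicit hydrogens from standard valence (C 4, N 3, O 2, S 2, halogen 1):
  atom 1: C, bond orders sum to 1 (valence 4) → 3 H
  atom 2: O, bond orders sum to 2 (valence 2) → 0 H
  atom 3: C, bond orders sum to 3 (valence 4) → 1 H
  atom 4: C, bond orders sum to 2 (valence 4) → 2 H
  atom 5: C, bond orders sum to 2 (valence 4) → 2 H
  atom 6: C, bond orders sum to 4 (valence 4) → 0 H
  atom 7: O, bond orders sum to 2 (valence 2) → 0 H
  atom 8: C, bond orders sum to 2 (valence 4) → 2 H
  atom 9: C, bond orders sum to 1 (valence 4) → 3 H
  atom 10: C, bond orders sum to 2 (valence 4) → 2 H
  atom 11: C, bond orders sum to 3 (valence 4) → 1 H
  atom 12: Br (halogen, monovalent) → 0 H
  atom 13: C, bond orders sum to 2 (valence 4) → 2 H
  atom 14: C, bond orders sum to 2 (valence 4) → 2 H
  atom 15: O, bond orders sum to 2 (valence 2) → 0 H
  atom 16: C, bond orders sum to 1 (valence 4) → 3 H
Totals → C:12, H:23, Br:1, O:3.
In Hill order: C12H23BrO3.

C12H23BrO3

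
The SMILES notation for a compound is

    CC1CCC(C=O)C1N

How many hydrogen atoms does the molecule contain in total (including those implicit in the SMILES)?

Walk through each heavy atom and fill implicit hydrogens from standard valence (C 4, N 3, O 2, S 2, halogen 1):
  atom 1: C, bond orders sum to 1 (valence 4) → 3 H
  atom 2: C, bond orders sum to 3 (valence 4) → 1 H
  atom 3: C, bond orders sum to 2 (valence 4) → 2 H
  atom 4: C, bond orders sum to 2 (valence 4) → 2 H
  atom 5: C, bond orders sum to 3 (valence 4) → 1 H
  atom 6: C, bond orders sum to 3 (valence 4) → 1 H
  atom 7: O, bond orders sum to 2 (valence 2) → 0 H
  atom 8: C, bond orders sum to 3 (valence 4) → 1 H
  atom 9: N, bond orders sum to 1 (valence 3) → 2 H
Total hydrogens: 13.

13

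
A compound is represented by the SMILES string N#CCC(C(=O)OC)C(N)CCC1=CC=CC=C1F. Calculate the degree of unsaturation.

Degree of unsaturation = (number of rings) + (number of π bonds).
Ring closures in the SMILES: 1.
π bonds: 4 double bonds (each 1 DoU), 1 triple bond (each 2 DoU) → 6 DoU from unsaturation.
Total DoU = 1 + 6 = 7.

7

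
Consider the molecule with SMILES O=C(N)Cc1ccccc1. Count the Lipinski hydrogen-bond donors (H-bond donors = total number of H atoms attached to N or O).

2

Donors: find every N or O and count the H atoms it carries.
  atom 1 (O): bond orders sum to 2 → 0 H
  atom 3 (N): bond orders sum to 1 → 2 H
Lipinski HBD = 2.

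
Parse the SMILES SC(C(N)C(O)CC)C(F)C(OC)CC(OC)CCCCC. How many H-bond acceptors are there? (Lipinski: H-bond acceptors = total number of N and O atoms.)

N atoms: 1; O atoms: 3.
Lipinski HBA = 1 + 3 = 4.

4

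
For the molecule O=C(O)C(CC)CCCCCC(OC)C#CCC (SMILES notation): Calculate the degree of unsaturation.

3

Molecular formula: C15H26O3.
DoU = (2C + 2 + N − H − X) / 2, where X is the halogen count and O/S are ignored.
    = (2·15 + 2 + 0 − 26 − 0) / 2 = 6 / 2 = 3.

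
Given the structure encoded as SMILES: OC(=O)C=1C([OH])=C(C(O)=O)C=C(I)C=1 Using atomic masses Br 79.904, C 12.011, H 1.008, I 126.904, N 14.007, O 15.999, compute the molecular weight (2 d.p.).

308.03 g/mol

First, the molecular formula is C8H5IO5 (counting implicit H from valence).
  C: 8 × 12.011 = 96.088
  H: 5 × 1.008 = 5.040
  I: 1 × 126.904 = 126.904
  O: 5 × 15.999 = 79.995
Sum: 8×12.011 + 5×1.008 + 1×126.904 + 5×15.999 = 308.027 → 308.03 g/mol.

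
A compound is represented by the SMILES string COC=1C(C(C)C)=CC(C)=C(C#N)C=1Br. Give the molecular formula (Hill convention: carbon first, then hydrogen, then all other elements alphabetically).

Walk through each heavy atom and fill implicit hydrogens from standard valence (C 4, N 3, O 2, S 2, halogen 1):
  atom 1: C, bond orders sum to 1 (valence 4) → 3 H
  atom 2: O, bond orders sum to 2 (valence 2) → 0 H
  atom 3: C, bond orders sum to 4 (valence 4) → 0 H
  atom 4: C, bond orders sum to 4 (valence 4) → 0 H
  atom 5: C, bond orders sum to 3 (valence 4) → 1 H
  atom 6: C, bond orders sum to 1 (valence 4) → 3 H
  atom 7: C, bond orders sum to 1 (valence 4) → 3 H
  atom 8: C, bond orders sum to 3 (valence 4) → 1 H
  atom 9: C, bond orders sum to 4 (valence 4) → 0 H
  atom 10: C, bond orders sum to 1 (valence 4) → 3 H
  atom 11: C, bond orders sum to 4 (valence 4) → 0 H
  atom 12: C, bond orders sum to 4 (valence 4) → 0 H
  atom 13: N, bond orders sum to 3 (valence 3) → 0 H
  atom 14: C, bond orders sum to 4 (valence 4) → 0 H
  atom 15: Br (halogen, monovalent) → 0 H
Totals → C:12, H:14, Br:1, N:1, O:1.

C12H14BrNO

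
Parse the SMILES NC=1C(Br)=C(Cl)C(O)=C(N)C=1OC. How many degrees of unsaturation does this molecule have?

4

Molecular formula: C7H8BrClN2O2.
DoU = (2C + 2 + N − H − X) / 2, where X is the halogen count and O/S are ignored.
    = (2·7 + 2 + 2 − 8 − 2) / 2 = 8 / 2 = 4.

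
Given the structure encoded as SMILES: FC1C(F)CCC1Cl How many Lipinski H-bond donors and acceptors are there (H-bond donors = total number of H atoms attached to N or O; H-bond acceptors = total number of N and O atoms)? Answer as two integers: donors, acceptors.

Donors: find every N or O and count the H atoms it carries.
  (no N or O atoms present)
Lipinski HBD = 0.
Acceptors: N atoms = 0, O atoms = 0 → HBA = 0.

0, 0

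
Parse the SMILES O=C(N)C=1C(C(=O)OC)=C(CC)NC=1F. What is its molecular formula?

Walk through each heavy atom and fill implicit hydrogens from standard valence (C 4, N 3, O 2, S 2, halogen 1):
  atom 1: O, bond orders sum to 2 (valence 2) → 0 H
  atom 2: C, bond orders sum to 4 (valence 4) → 0 H
  atom 3: N, bond orders sum to 1 (valence 3) → 2 H
  atom 4: C, bond orders sum to 4 (valence 4) → 0 H
  atom 5: C, bond orders sum to 4 (valence 4) → 0 H
  atom 6: C, bond orders sum to 4 (valence 4) → 0 H
  atom 7: O, bond orders sum to 2 (valence 2) → 0 H
  atom 8: O, bond orders sum to 2 (valence 2) → 0 H
  atom 9: C, bond orders sum to 1 (valence 4) → 3 H
  atom 10: C, bond orders sum to 4 (valence 4) → 0 H
  atom 11: C, bond orders sum to 2 (valence 4) → 2 H
  atom 12: C, bond orders sum to 1 (valence 4) → 3 H
  atom 13: N, bond orders sum to 2 (valence 3) → 1 H
  atom 14: C, bond orders sum to 4 (valence 4) → 0 H
  atom 15: F (halogen, monovalent) → 0 H
Totals → C:9, H:11, F:1, N:2, O:3.

C9H11FN2O3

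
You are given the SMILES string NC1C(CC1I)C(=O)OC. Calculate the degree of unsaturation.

Degree of unsaturation = (number of rings) + (number of π bonds).
Ring closures in the SMILES: 1.
π bonds: 1 double bond (each 1 DoU) → 1 DoU from unsaturation.
Total DoU = 1 + 1 = 2.

2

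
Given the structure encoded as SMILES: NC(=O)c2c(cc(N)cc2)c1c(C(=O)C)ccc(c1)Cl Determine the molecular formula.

Walk through each heavy atom and fill implicit hydrogens from standard valence (C 4, N 3, O 2, S 2, halogen 1); for lowercase aromatic atoms, an aromatic c carries 1 H when it has two neighbours and 0 H with three, and aromatic n carries 0 H:
  atom 1: N, bond orders sum to 1 (valence 3) → 2 H
  atom 2: C, bond orders sum to 4 (valence 4) → 0 H
  atom 3: O, bond orders sum to 2 (valence 2) → 0 H
  atom 4: aromatic c, 3 neighbours → 0 H
  atom 5: aromatic c, 3 neighbours → 0 H
  atom 6: aromatic c, 2 neighbours → 1 H
  atom 7: aromatic c, 3 neighbours → 0 H
  atom 8: N, bond orders sum to 1 (valence 3) → 2 H
  atom 9: aromatic c, 2 neighbours → 1 H
  atom 10: aromatic c, 2 neighbours → 1 H
  atom 11: aromatic c, 3 neighbours → 0 H
  atom 12: aromatic c, 3 neighbours → 0 H
  atom 13: C, bond orders sum to 4 (valence 4) → 0 H
  atom 14: O, bond orders sum to 2 (valence 2) → 0 H
  atom 15: C, bond orders sum to 1 (valence 4) → 3 H
  atom 16: aromatic c, 2 neighbours → 1 H
  atom 17: aromatic c, 2 neighbours → 1 H
  atom 18: aromatic c, 3 neighbours → 0 H
  atom 19: aromatic c, 2 neighbours → 1 H
  atom 20: Cl (halogen, monovalent) → 0 H
Totals → C:15, H:13, Cl:1, N:2, O:2.

C15H13ClN2O2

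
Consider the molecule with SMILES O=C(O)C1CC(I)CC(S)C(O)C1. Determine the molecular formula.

Walk through each heavy atom and fill implicit hydrogens from standard valence (C 4, N 3, O 2, S 2, halogen 1):
  atom 1: O, bond orders sum to 2 (valence 2) → 0 H
  atom 2: C, bond orders sum to 4 (valence 4) → 0 H
  atom 3: O, bond orders sum to 1 (valence 2) → 1 H
  atom 4: C, bond orders sum to 3 (valence 4) → 1 H
  atom 5: C, bond orders sum to 2 (valence 4) → 2 H
  atom 6: C, bond orders sum to 3 (valence 4) → 1 H
  atom 7: I (halogen, monovalent) → 0 H
  atom 8: C, bond orders sum to 2 (valence 4) → 2 H
  atom 9: C, bond orders sum to 3 (valence 4) → 1 H
  atom 10: S, bond orders sum to 1 (valence 2) → 1 H
  atom 11: C, bond orders sum to 3 (valence 4) → 1 H
  atom 12: O, bond orders sum to 1 (valence 2) → 1 H
  atom 13: C, bond orders sum to 2 (valence 4) → 2 H
Totals → C:8, H:13, I:1, O:3, S:1.

C8H13IO3S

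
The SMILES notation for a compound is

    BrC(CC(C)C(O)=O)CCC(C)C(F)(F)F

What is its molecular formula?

C10H16BrF3O2

Walk through each heavy atom and fill implicit hydrogens from standard valence (C 4, N 3, O 2, S 2, halogen 1):
  atom 1: Br (halogen, monovalent) → 0 H
  atom 2: C, bond orders sum to 3 (valence 4) → 1 H
  atom 3: C, bond orders sum to 2 (valence 4) → 2 H
  atom 4: C, bond orders sum to 3 (valence 4) → 1 H
  atom 5: C, bond orders sum to 1 (valence 4) → 3 H
  atom 6: C, bond orders sum to 4 (valence 4) → 0 H
  atom 7: O, bond orders sum to 1 (valence 2) → 1 H
  atom 8: O, bond orders sum to 2 (valence 2) → 0 H
  atom 9: C, bond orders sum to 2 (valence 4) → 2 H
  atom 10: C, bond orders sum to 2 (valence 4) → 2 H
  atom 11: C, bond orders sum to 3 (valence 4) → 1 H
  atom 12: C, bond orders sum to 1 (valence 4) → 3 H
  atom 13: C, bond orders sum to 4 (valence 4) → 0 H
  atom 14: F (halogen, monovalent) → 0 H
  atom 15: F (halogen, monovalent) → 0 H
  atom 16: F (halogen, monovalent) → 0 H
Totals → C:10, H:16, Br:1, F:3, O:2.
In Hill order: C10H16BrF3O2.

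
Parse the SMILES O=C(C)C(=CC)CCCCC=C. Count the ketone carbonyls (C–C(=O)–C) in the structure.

The ketone motif appears at heavy-atom position 2 in the SMILES.
Other groups present: 2 alkene.
Ketone count: 1.

1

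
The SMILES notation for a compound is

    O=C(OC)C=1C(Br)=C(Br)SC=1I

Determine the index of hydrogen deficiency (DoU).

Degree of unsaturation = (number of rings) + (number of π bonds).
Ring closures in the SMILES: 1.
π bonds: 3 double bonds (each 1 DoU) → 3 DoU from unsaturation.
Total DoU = 1 + 3 = 4.

4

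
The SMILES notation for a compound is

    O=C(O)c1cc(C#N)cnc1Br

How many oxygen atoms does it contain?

2

Scan the SMILES for O atoms (remember two-letter symbols like Cl and Br are single atoms).
Oxygen count: 2.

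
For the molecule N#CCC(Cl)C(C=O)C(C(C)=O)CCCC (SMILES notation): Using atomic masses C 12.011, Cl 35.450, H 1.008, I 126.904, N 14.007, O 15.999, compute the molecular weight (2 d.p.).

First, the molecular formula is C12H18ClNO2 (counting implicit H from valence).
  C: 12 × 12.011 = 144.132
  Cl: 1 × 35.450 = 35.450
  H: 18 × 1.008 = 18.144
  N: 1 × 14.007 = 14.007
  O: 2 × 15.999 = 31.998
Sum: 12×12.011 + 1×35.450 + 18×1.008 + 1×14.007 + 2×15.999 = 243.731 → 243.73 g/mol.

243.73 g/mol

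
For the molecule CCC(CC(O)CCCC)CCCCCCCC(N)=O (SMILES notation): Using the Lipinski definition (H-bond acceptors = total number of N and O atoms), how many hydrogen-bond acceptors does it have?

3

N atoms: 1; O atoms: 2.
Lipinski HBA = 1 + 2 = 3.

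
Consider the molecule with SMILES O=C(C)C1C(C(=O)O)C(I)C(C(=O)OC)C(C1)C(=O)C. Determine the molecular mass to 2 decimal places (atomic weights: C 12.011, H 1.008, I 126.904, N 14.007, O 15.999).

396.18 g/mol

First, the molecular formula is C13H17IO6 (counting implicit H from valence).
  C: 13 × 12.011 = 156.143
  H: 17 × 1.008 = 17.136
  I: 1 × 126.904 = 126.904
  O: 6 × 15.999 = 95.994
Sum: 13×12.011 + 17×1.008 + 1×126.904 + 6×15.999 = 396.177 → 396.18 g/mol.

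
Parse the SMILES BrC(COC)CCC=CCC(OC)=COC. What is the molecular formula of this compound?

Walk through each heavy atom and fill implicit hydrogens from standard valence (C 4, N 3, O 2, S 2, halogen 1):
  atom 1: Br (halogen, monovalent) → 0 H
  atom 2: C, bond orders sum to 3 (valence 4) → 1 H
  atom 3: C, bond orders sum to 2 (valence 4) → 2 H
  atom 4: O, bond orders sum to 2 (valence 2) → 0 H
  atom 5: C, bond orders sum to 1 (valence 4) → 3 H
  atom 6: C, bond orders sum to 2 (valence 4) → 2 H
  atom 7: C, bond orders sum to 2 (valence 4) → 2 H
  atom 8: C, bond orders sum to 3 (valence 4) → 1 H
  atom 9: C, bond orders sum to 3 (valence 4) → 1 H
  atom 10: C, bond orders sum to 2 (valence 4) → 2 H
  atom 11: C, bond orders sum to 4 (valence 4) → 0 H
  atom 12: O, bond orders sum to 2 (valence 2) → 0 H
  atom 13: C, bond orders sum to 1 (valence 4) → 3 H
  atom 14: C, bond orders sum to 3 (valence 4) → 1 H
  atom 15: O, bond orders sum to 2 (valence 2) → 0 H
  atom 16: C, bond orders sum to 1 (valence 4) → 3 H
Totals → C:12, H:21, Br:1, O:3.
In Hill order: C12H21BrO3.

C12H21BrO3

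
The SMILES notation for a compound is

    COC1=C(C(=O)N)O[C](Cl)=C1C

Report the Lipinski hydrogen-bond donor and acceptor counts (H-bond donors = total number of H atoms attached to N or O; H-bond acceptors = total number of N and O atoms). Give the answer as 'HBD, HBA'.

2, 4

Donors: find every N or O and count the H atoms it carries.
  atom 2 (O): bond orders sum to 2 → 0 H
  atom 6 (O): bond orders sum to 2 → 0 H
  atom 7 (N): bond orders sum to 1 → 2 H
  atom 8 (O): bond orders sum to 2 → 0 H
Lipinski HBD = 2.
Acceptors: N atoms = 1, O atoms = 3 → HBA = 4.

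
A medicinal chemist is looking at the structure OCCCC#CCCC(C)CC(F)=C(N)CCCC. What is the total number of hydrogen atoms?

28

Walk through each heavy atom and fill implicit hydrogens from standard valence (C 4, N 3, O 2, S 2, halogen 1):
  atom 1: O, bond orders sum to 1 (valence 2) → 1 H
  atom 2: C, bond orders sum to 2 (valence 4) → 2 H
  atom 3: C, bond orders sum to 2 (valence 4) → 2 H
  atom 4: C, bond orders sum to 2 (valence 4) → 2 H
  atom 5: C, bond orders sum to 4 (valence 4) → 0 H
  atom 6: C, bond orders sum to 4 (valence 4) → 0 H
  atom 7: C, bond orders sum to 2 (valence 4) → 2 H
  atom 8: C, bond orders sum to 2 (valence 4) → 2 H
  atom 9: C, bond orders sum to 3 (valence 4) → 1 H
  atom 10: C, bond orders sum to 1 (valence 4) → 3 H
  atom 11: C, bond orders sum to 2 (valence 4) → 2 H
  atom 12: C, bond orders sum to 4 (valence 4) → 0 H
  atom 13: F (halogen, monovalent) → 0 H
  atom 14: C, bond orders sum to 4 (valence 4) → 0 H
  atom 15: N, bond orders sum to 1 (valence 3) → 2 H
  atom 16: C, bond orders sum to 2 (valence 4) → 2 H
  atom 17: C, bond orders sum to 2 (valence 4) → 2 H
  atom 18: C, bond orders sum to 2 (valence 4) → 2 H
  atom 19: C, bond orders sum to 1 (valence 4) → 3 H
Total hydrogens: 28.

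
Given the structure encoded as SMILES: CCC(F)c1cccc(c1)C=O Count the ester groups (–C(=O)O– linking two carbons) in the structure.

0

Scan the SMILES for the ester motif — none present.
Groups that are present: 1 aldehyde.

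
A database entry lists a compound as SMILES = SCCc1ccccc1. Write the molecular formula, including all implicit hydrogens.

Walk through each heavy atom and fill implicit hydrogens from standard valence (C 4, N 3, O 2, S 2, halogen 1); for lowercase aromatic atoms, an aromatic c carries 1 H when it has two neighbours and 0 H with three, and aromatic n carries 0 H:
  atom 1: S, bond orders sum to 1 (valence 2) → 1 H
  atom 2: C, bond orders sum to 2 (valence 4) → 2 H
  atom 3: C, bond orders sum to 2 (valence 4) → 2 H
  atom 4: aromatic c, 3 neighbours → 0 H
  atom 5: aromatic c, 2 neighbours → 1 H
  atom 6: aromatic c, 2 neighbours → 1 H
  atom 7: aromatic c, 2 neighbours → 1 H
  atom 8: aromatic c, 2 neighbours → 1 H
  atom 9: aromatic c, 2 neighbours → 1 H
Totals → C:8, H:10, S:1.

C8H10S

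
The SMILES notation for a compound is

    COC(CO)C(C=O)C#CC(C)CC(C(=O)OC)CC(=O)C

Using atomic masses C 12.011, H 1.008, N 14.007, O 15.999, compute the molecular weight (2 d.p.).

First, the molecular formula is C16H24O6 (counting implicit H from valence).
  C: 16 × 12.011 = 192.176
  H: 24 × 1.008 = 24.192
  O: 6 × 15.999 = 95.994
Sum: 16×12.011 + 24×1.008 + 6×15.999 = 312.362 → 312.36 g/mol.

312.36 g/mol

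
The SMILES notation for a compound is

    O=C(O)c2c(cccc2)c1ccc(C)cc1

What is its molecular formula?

C14H12O2

Walk through each heavy atom and fill implicit hydrogens from standard valence (C 4, N 3, O 2, S 2, halogen 1); for lowercase aromatic atoms, an aromatic c carries 1 H when it has two neighbours and 0 H with three, and aromatic n carries 0 H:
  atom 1: O, bond orders sum to 2 (valence 2) → 0 H
  atom 2: C, bond orders sum to 4 (valence 4) → 0 H
  atom 3: O, bond orders sum to 1 (valence 2) → 1 H
  atom 4: aromatic c, 3 neighbours → 0 H
  atom 5: aromatic c, 3 neighbours → 0 H
  atom 6: aromatic c, 2 neighbours → 1 H
  atom 7: aromatic c, 2 neighbours → 1 H
  atom 8: aromatic c, 2 neighbours → 1 H
  atom 9: aromatic c, 2 neighbours → 1 H
  atom 10: aromatic c, 3 neighbours → 0 H
  atom 11: aromatic c, 2 neighbours → 1 H
  atom 12: aromatic c, 2 neighbours → 1 H
  atom 13: aromatic c, 3 neighbours → 0 H
  atom 14: C, bond orders sum to 1 (valence 4) → 3 H
  atom 15: aromatic c, 2 neighbours → 1 H
  atom 16: aromatic c, 2 neighbours → 1 H
Totals → C:14, H:12, O:2.
In Hill order: C14H12O2.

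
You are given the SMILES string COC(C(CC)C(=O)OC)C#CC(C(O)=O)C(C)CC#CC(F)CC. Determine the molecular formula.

Walk through each heavy atom and fill implicit hydrogens from standard valence (C 4, N 3, O 2, S 2, halogen 1):
  atom 1: C, bond orders sum to 1 (valence 4) → 3 H
  atom 2: O, bond orders sum to 2 (valence 2) → 0 H
  atom 3: C, bond orders sum to 3 (valence 4) → 1 H
  atom 4: C, bond orders sum to 3 (valence 4) → 1 H
  atom 5: C, bond orders sum to 2 (valence 4) → 2 H
  atom 6: C, bond orders sum to 1 (valence 4) → 3 H
  atom 7: C, bond orders sum to 4 (valence 4) → 0 H
  atom 8: O, bond orders sum to 2 (valence 2) → 0 H
  atom 9: O, bond orders sum to 2 (valence 2) → 0 H
  atom 10: C, bond orders sum to 1 (valence 4) → 3 H
  atom 11: C, bond orders sum to 4 (valence 4) → 0 H
  atom 12: C, bond orders sum to 4 (valence 4) → 0 H
  atom 13: C, bond orders sum to 3 (valence 4) → 1 H
  atom 14: C, bond orders sum to 4 (valence 4) → 0 H
  atom 15: O, bond orders sum to 1 (valence 2) → 1 H
  atom 16: O, bond orders sum to 2 (valence 2) → 0 H
  atom 17: C, bond orders sum to 3 (valence 4) → 1 H
  atom 18: C, bond orders sum to 1 (valence 4) → 3 H
  atom 19: C, bond orders sum to 2 (valence 4) → 2 H
  atom 20: C, bond orders sum to 4 (valence 4) → 0 H
  atom 21: C, bond orders sum to 4 (valence 4) → 0 H
  atom 22: C, bond orders sum to 3 (valence 4) → 1 H
  atom 23: F (halogen, monovalent) → 0 H
  atom 24: C, bond orders sum to 2 (valence 4) → 2 H
  atom 25: C, bond orders sum to 1 (valence 4) → 3 H
Totals → C:19, H:27, F:1, O:5.

C19H27FO5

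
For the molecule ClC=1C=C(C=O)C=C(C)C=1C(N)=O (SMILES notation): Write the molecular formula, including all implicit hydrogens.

C9H8ClNO2

Walk through each heavy atom and fill implicit hydrogens from standard valence (C 4, N 3, O 2, S 2, halogen 1):
  atom 1: Cl (halogen, monovalent) → 0 H
  atom 2: C, bond orders sum to 4 (valence 4) → 0 H
  atom 3: C, bond orders sum to 3 (valence 4) → 1 H
  atom 4: C, bond orders sum to 4 (valence 4) → 0 H
  atom 5: C, bond orders sum to 3 (valence 4) → 1 H
  atom 6: O, bond orders sum to 2 (valence 2) → 0 H
  atom 7: C, bond orders sum to 3 (valence 4) → 1 H
  atom 8: C, bond orders sum to 4 (valence 4) → 0 H
  atom 9: C, bond orders sum to 1 (valence 4) → 3 H
  atom 10: C, bond orders sum to 4 (valence 4) → 0 H
  atom 11: C, bond orders sum to 4 (valence 4) → 0 H
  atom 12: N, bond orders sum to 1 (valence 3) → 2 H
  atom 13: O, bond orders sum to 2 (valence 2) → 0 H
Totals → C:9, H:8, Cl:1, N:1, O:2.
In Hill order: C9H8ClNO2.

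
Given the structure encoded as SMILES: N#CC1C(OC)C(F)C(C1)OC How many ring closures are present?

In SMILES, each pair of matching ring-closure digits denotes one ring-closing bond; the number of such bonds equals the number of independent rings.
Ring-closure bonds here: 1.

1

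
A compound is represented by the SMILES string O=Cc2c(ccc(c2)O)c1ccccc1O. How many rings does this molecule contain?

In SMILES, each pair of matching ring-closure digits denotes one ring-closing bond; the number of such bonds equals the number of independent rings.
Ring-closure bonds here: 2.

2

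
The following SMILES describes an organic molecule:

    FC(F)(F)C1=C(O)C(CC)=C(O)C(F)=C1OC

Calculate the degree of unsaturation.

Molecular formula: C10H10F4O3.
DoU = (2C + 2 + N − H − X) / 2, where X is the halogen count and O/S are ignored.
    = (2·10 + 2 + 0 − 10 − 4) / 2 = 8 / 2 = 4.

4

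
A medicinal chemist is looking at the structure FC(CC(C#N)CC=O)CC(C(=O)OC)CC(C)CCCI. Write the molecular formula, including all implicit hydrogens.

C16H25FINO3

Walk through each heavy atom and fill implicit hydrogens from standard valence (C 4, N 3, O 2, S 2, halogen 1):
  atom 1: F (halogen, monovalent) → 0 H
  atom 2: C, bond orders sum to 3 (valence 4) → 1 H
  atom 3: C, bond orders sum to 2 (valence 4) → 2 H
  atom 4: C, bond orders sum to 3 (valence 4) → 1 H
  atom 5: C, bond orders sum to 4 (valence 4) → 0 H
  atom 6: N, bond orders sum to 3 (valence 3) → 0 H
  atom 7: C, bond orders sum to 2 (valence 4) → 2 H
  atom 8: C, bond orders sum to 3 (valence 4) → 1 H
  atom 9: O, bond orders sum to 2 (valence 2) → 0 H
  atom 10: C, bond orders sum to 2 (valence 4) → 2 H
  atom 11: C, bond orders sum to 3 (valence 4) → 1 H
  atom 12: C, bond orders sum to 4 (valence 4) → 0 H
  atom 13: O, bond orders sum to 2 (valence 2) → 0 H
  atom 14: O, bond orders sum to 2 (valence 2) → 0 H
  atom 15: C, bond orders sum to 1 (valence 4) → 3 H
  atom 16: C, bond orders sum to 2 (valence 4) → 2 H
  atom 17: C, bond orders sum to 3 (valence 4) → 1 H
  atom 18: C, bond orders sum to 1 (valence 4) → 3 H
  atom 19: C, bond orders sum to 2 (valence 4) → 2 H
  atom 20: C, bond orders sum to 2 (valence 4) → 2 H
  atom 21: C, bond orders sum to 2 (valence 4) → 2 H
  atom 22: I (halogen, monovalent) → 0 H
Totals → C:16, H:25, F:1, I:1, N:1, O:3.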